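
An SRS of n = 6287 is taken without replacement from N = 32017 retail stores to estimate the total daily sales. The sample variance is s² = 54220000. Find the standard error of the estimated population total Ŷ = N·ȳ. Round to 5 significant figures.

Var(Ŷ) = N²·Var(ȳ) = N²·(1 − n/N)·s²/n.
f = 6287/32017 = 0.19636443; Var(ȳ) = 0.80363557·54220000/6287 = 6930.6697.
Var(Ŷ) = 32017² · 6930.6697 = 7.1045483 × 10^12.
SE(Ŷ) = √(7.1045483 × 10^12) = 2.6654 × 10^6.

2.6654 × 10^6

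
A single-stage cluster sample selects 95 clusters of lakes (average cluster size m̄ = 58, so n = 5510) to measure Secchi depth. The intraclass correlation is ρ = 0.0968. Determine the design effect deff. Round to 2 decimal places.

6.52

deff = 1 + (58 − 1)·0.0968 = 1 + 5.5176 = 6.5176.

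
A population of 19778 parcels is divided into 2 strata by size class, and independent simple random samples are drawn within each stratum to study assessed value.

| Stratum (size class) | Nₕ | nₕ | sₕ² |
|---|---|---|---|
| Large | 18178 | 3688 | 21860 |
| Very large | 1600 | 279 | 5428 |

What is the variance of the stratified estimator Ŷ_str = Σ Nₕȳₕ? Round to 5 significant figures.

Var(Ŷ_str) = Σₕ Nₕ²(1 − fₕ)sₕ²/nₕ.
Large: 18178²·(1 − 3688/18178)·21860/3688 = 1.5612546 × 10^9.
Very large: 1600²·(1 − 279/1600)·5428/279 = 4.1120505 × 10^7.
Sum = 1.6023751 × 10^9.

1.6024 × 10^9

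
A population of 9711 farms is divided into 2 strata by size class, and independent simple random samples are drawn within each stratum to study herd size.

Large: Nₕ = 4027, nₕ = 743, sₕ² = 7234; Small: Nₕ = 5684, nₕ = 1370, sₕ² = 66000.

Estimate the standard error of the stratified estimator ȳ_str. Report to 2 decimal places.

Var(ȳ_str) = Σₕ Wₕ²(1 − fₕ)sₕ²/nₕ with Wₕ = Nₕ/N, N = 9711.
Large: Wₕ = 0.41468438; term = 0.41468438²·(1 − 0.18450459)·7234/743 = 1.3653581.
Small: Wₕ = 0.58531562; term = 0.58531562²·(1 − 0.24102745)·66000/1370 = 12.526498.
Sum = 13.891856.
SE = √(13.891856) = 3.73.

3.73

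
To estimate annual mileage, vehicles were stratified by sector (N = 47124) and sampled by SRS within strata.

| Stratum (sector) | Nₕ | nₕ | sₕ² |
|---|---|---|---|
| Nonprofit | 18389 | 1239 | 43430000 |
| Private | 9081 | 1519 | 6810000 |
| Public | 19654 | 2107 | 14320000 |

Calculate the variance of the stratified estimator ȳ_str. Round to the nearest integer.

Var(ȳ_str) = Σₕ Wₕ²(1 − fₕ)sₕ²/nₕ with Wₕ = Nₕ/N, N = 47124.
Nonprofit: Wₕ = 0.39022579; term = 0.39022579²·(1 − 0.06737724)·43430000/1239 = 4978.018.
Private: Wₕ = 0.19270435; term = 0.19270435²·(1 − 0.16727233)·6810000/1519 = 138.6358.
Public: Wₕ = 0.41706986; term = 0.41706986²·(1 − 0.10720464)·14320000/2107 = 1055.4752.
Sum = 6172.129.

6172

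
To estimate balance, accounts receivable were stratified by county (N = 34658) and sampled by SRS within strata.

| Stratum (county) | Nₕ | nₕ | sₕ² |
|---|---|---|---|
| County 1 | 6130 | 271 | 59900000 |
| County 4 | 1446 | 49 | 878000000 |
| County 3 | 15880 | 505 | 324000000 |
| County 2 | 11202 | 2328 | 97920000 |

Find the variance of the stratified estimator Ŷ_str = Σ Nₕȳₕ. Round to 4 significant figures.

2.050 × 10^14

Var(Ŷ_str) = Σₕ Nₕ²(1 − fₕ)sₕ²/nₕ.
County 1: 6130²·(1 − 271/6130)·59900000/271 = 7.9385558 × 10^12.
County 4: 1446²·(1 − 49/1446)·878000000/49 = 3.6196213 × 10^13.
County 3: 15880²·(1 − 505/15880)·324000000/505 = 1.5664598 × 10^14.
County 2: 11202²·(1 − 2328/11202)·97920000/2328 = 4.1812239 × 10^12.
Sum = 2.0496197 × 10^14.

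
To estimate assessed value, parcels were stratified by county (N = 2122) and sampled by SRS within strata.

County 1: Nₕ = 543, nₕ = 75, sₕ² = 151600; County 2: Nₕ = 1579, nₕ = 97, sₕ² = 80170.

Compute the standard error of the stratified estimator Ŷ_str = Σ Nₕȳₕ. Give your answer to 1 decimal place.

Var(Ŷ_str) = Σₕ Nₕ²(1 − fₕ)sₕ²/nₕ.
County 1: 543²·(1 − 75/543)·151600/75 = 5.1366931 × 10^8.
County 2: 1579²·(1 − 97/1579)·80170/97 = 1.9340624 × 10^9.
Sum = 2.4477317 × 10^9.
SE = √(2.4477317 × 10^9) = 49474.6.

49474.6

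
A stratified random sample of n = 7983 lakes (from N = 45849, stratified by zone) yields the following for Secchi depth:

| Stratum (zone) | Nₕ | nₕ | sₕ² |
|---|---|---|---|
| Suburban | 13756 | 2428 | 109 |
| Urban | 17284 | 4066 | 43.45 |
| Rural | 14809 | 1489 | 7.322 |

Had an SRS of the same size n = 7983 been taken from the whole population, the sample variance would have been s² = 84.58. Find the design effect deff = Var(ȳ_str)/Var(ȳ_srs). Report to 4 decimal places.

Var(ȳ_str) = Σ Wₕ²(1−fₕ)sₕ²/nₕ with Wₕ = Nₕ/45849:
  Suburban: (13756/45849)²·(1−2428/13756)·109/2428 = 0.003327848
  Urban: (17284/45849)²·(1−4066/17284)·43.45/4066 = 0.0011613755
  Rural: (14809/45849)²·(1−1489/14809)·7.322/1489 = 4.6142939 × 10^-4
  → Var(ȳ_str) = 0.0049506529.
Var(ȳ_srs) = (1 − 7983/45849)·84.58/7983 = 0.0087502632.
deff = 0.0049506529 / 0.0087502632 = 0.5658.

0.5658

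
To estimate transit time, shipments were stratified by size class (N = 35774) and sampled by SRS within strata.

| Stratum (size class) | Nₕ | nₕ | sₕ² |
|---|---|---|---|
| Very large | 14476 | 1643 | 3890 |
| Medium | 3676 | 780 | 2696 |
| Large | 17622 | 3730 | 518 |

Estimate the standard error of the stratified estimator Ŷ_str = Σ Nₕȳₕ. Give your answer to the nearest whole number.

Var(Ŷ_str) = Σₕ Nₕ²(1 − fₕ)sₕ²/nₕ.
Very large: 14476²·(1 − 1643/14476)·3890/1643 = 4.3983401 × 10^8.
Medium: 3676²·(1 − 780/3676)·2696/780 = 3.6795893 × 10^7.
Large: 17622²·(1 − 3730/17622)·518/3730 = 3.3997024 × 10^7.
Sum = 5.1062693 × 10^8.
SE = √(5.1062693 × 10^8) = 22597.

22597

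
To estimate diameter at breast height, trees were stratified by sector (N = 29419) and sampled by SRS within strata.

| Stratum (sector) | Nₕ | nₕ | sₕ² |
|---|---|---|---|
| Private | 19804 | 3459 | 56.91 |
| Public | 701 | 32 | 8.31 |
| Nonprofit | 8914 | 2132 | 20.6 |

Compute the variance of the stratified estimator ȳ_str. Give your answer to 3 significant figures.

0.00697

Var(ȳ_str) = Σₕ Wₕ²(1 − fₕ)sₕ²/nₕ with Wₕ = Nₕ/N, N = 29419.
Private: Wₕ = 0.67317040; term = 0.67317040²·(1 − 0.17466168)·56.91/3459 = 0.0061534695.
Public: Wₕ = 0.02382814; term = 0.02382814²·(1 − 0.04564907)·8.31/32 = 1.4071467 × 10^-4.
Nonprofit: Wₕ = 0.30300146; term = 0.30300146²·(1 − 0.23917433)·20.6/2132 = 6.7492361 × 10^-4.
Sum = 0.0069691078.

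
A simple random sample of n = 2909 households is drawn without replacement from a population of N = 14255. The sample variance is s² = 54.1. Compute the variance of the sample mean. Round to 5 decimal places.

0.01480

Under SRS without replacement, Var(ȳ) = (1 − f)·s²/n with f = n/N = 2909/14255 = 0.20406875.
Var(ȳ) = (1 − 0.20406875)·54.1/2909 = 0.79593125·0.018597456 = 0.014802297.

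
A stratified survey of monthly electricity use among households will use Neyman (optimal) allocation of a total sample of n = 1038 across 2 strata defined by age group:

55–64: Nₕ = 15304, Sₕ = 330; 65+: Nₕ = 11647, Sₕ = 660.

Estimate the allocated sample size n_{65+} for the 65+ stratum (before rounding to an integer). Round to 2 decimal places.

626.44

Neyman allocation: nₕ = n·NₕSₕ / Σⱼ NⱼSⱼ.
Σ NⱼSⱼ = 15304·330 + 11647·660 = 1.273734 × 10^7.
n_{65+} = 1038·11647·660 / (1.273734 × 10^7) = 626.44.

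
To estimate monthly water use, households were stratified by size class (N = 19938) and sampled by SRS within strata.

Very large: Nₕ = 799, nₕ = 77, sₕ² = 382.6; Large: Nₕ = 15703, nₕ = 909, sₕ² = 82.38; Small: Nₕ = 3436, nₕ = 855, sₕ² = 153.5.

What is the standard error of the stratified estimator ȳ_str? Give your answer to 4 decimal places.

Var(ȳ_str) = Σₕ Wₕ²(1 − fₕ)sₕ²/nₕ with Wₕ = Nₕ/N, N = 19938.
Very large: Wₕ = 0.04007423; term = 0.04007423²·(1 − 0.09637046)·382.6/77 = 0.0072106603.
Large: Wₕ = 0.78759153; term = 0.78759153²·(1 − 0.05788703)·82.38/909 = 0.052961828.
Small: Wₕ = 0.17233424; term = 0.17233424²·(1 − 0.24883586)·153.5/855 = 0.0040051634.
Sum = 0.064177652.
SE = √(0.064177652) = 0.2533.

0.2533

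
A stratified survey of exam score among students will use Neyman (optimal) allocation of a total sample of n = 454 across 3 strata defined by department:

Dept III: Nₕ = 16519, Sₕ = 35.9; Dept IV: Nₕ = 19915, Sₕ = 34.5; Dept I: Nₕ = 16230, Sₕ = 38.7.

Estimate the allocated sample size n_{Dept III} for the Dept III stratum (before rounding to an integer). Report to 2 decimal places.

141.09

Neyman allocation: nₕ = n·NₕSₕ / Σⱼ NⱼSⱼ.
Σ NⱼSⱼ = 16519·35.9 + 19915·34.5 + 16230·38.7 = 1.9082006 × 10^6.
n_{Dept III} = 454·16519·35.9 / (1.9082006 × 10^6) = 141.09.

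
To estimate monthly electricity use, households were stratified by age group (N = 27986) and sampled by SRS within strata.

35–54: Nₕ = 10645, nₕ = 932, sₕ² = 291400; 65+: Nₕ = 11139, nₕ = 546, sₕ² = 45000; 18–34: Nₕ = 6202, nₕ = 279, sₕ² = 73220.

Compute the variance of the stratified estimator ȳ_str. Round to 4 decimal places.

Var(ȳ_str) = Σₕ Wₕ²(1 − fₕ)sₕ²/nₕ with Wₕ = Nₕ/N, N = 27986.
35–54: Wₕ = 0.38036876; term = 0.38036876²·(1 − 0.08755284)·291400/932 = 41.275375.
65+: Wₕ = 0.39802044; term = 0.39802044²·(1 − 0.04901697)·45000/546 = 12.41662.
18–34: Wₕ = 0.22161081; term = 0.22161081²·(1 − 0.04498549)·73220/279 = 12.308847.
Sum = 66.000842.

66.0008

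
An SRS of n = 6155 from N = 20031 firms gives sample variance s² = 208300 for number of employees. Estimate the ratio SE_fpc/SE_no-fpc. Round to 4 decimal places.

f = n/N = 6155/20031 = 0.30727373.
SE_no-fpc = √(s²/n) = 5.8174225; SE_fpc = √((1−f)s²/n) = 4.8418512.
Ratio = √(1−f) = 0.83230179.

0.8323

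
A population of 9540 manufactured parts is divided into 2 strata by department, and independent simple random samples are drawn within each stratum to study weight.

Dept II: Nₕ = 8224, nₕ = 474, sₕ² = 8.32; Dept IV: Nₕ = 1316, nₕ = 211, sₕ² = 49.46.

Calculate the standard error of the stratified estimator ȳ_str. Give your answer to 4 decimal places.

0.1266

Var(ȳ_str) = Σₕ Wₕ²(1 − fₕ)sₕ²/nₕ with Wₕ = Nₕ/N, N = 9540.
Dept II: Wₕ = 0.86205451; term = 0.86205451²·(1 − 0.05763619)·8.32/474 = 0.012292297.
Dept IV: Wₕ = 0.13794549; term = 0.13794549²·(1 − 0.16033435)·49.46/211 = 0.0037453557.
Sum = 0.016037653.
SE = √(0.016037653) = 0.1266.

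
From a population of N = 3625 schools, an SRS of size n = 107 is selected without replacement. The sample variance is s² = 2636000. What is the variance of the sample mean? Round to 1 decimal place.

Under SRS without replacement, Var(ȳ) = (1 − f)·s²/n with f = n/N = 107/3625 = 0.02951724.
Var(ȳ) = (1 − 0.02951724)·2636000/107 = 0.97048276·24635.514 = 23908.342.

23908.3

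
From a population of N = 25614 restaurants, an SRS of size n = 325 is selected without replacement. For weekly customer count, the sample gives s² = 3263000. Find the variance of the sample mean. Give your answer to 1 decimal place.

9912.6

Under SRS without replacement, Var(ȳ) = (1 − f)·s²/n with f = n/N = 325/25614 = 0.01268837.
Var(ȳ) = (1 − 0.01268837)·3263000/325 = 0.98731163·10040 = 9912.6087.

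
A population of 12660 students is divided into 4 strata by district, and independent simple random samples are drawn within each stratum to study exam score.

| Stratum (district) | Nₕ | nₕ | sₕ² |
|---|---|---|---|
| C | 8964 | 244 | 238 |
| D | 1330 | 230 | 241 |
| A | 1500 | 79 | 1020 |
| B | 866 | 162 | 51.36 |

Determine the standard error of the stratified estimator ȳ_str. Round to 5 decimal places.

0.81129

Var(ȳ_str) = Σₕ Wₕ²(1 − fₕ)sₕ²/nₕ with Wₕ = Nₕ/N, N = 12660.
C: Wₕ = 0.70805687; term = 0.70805687²·(1 − 0.02721999)·238/244 = 0.47570537.
D: Wₕ = 0.10505529; term = 0.10505529²·(1 − 0.17293233)·241/230 = 0.0095645848.
A: Wₕ = 0.11848341; term = 0.11848341²·(1 − 0.05266667)·1020/79 = 0.17170819.
B: Wₕ = 0.06840442; term = 0.06840442²·(1 − 0.18706697)·51.36/162 = 0.0012059607.
Sum = 0.65818411.
SE = √(0.65818411) = 0.81129.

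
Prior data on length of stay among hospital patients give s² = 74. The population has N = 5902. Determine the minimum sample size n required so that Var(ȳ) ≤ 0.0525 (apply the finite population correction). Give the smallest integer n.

1138

Without fpc, n₀ = s²/D = 74/0.0525 = 1409.5238.
With fpc, (1 − n/N)·s²/n ≤ D requires n ≥ n₀/(1 + n₀/N) = 1409.5238/(1 + 1409.5238/5902) = 1137.7942.
Rounding up, n = 1138.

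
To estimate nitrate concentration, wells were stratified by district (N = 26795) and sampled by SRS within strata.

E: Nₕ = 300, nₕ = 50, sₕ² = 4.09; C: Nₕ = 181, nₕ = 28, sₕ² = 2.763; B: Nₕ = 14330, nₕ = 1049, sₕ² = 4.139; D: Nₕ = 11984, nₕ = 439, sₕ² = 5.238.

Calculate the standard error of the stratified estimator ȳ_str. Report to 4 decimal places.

Var(ȳ_str) = Σₕ Wₕ²(1 − fₕ)sₕ²/nₕ with Wₕ = Nₕ/N, N = 26795.
E: Wₕ = 0.01119612; term = 0.01119612²·(1 − 0.16666667)·4.09/50 = 8.5449012 × 10^-6.
C: Wₕ = 0.00675499; term = 0.00675499²·(1 − 0.15469613)·2.763/28 = 3.8061451 × 10^-6.
B: Wₕ = 0.53480127; term = 0.53480127²·(1 − 0.07320307)·4.139/1049 = 0.0010458981.
D: Wₕ = 0.44724762; term = 0.44724762²·(1 − 0.03663218)·5.238/439 = 0.0022992658.
Sum = 0.0033575149.
SE = √(0.0033575149) = 0.0579.

0.0579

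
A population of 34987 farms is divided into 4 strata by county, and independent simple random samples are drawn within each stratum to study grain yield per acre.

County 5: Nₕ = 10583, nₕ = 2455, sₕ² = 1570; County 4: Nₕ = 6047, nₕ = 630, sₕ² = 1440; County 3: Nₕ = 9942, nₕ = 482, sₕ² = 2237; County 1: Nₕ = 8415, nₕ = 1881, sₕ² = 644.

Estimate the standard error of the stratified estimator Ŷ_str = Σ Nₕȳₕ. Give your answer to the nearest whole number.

Var(Ŷ_str) = Σₕ Nₕ²(1 − fₕ)sₕ²/nₕ.
County 5: 10583²·(1 − 2455/10583)·1570/2455 = 5.5009874 × 10^7.
County 4: 6047²·(1 − 630/6047)·1440/630 = 7.4872226 × 10^7.
County 3: 9942²·(1 − 482/9942)·2237/482 = 4.3649959 × 10^8.
County 1: 8415²·(1 − 1881/8415)·644/1881 = 1.8824798 × 10^7.
Sum = 5.8520649 × 10^8.
SE = √(5.8520649 × 10^8) = 24191.

24191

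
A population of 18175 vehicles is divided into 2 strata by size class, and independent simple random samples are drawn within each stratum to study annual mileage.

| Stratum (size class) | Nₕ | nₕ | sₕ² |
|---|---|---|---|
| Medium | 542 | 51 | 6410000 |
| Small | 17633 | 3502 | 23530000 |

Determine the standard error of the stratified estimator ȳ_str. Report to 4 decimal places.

71.8991

Var(ȳ_str) = Σₕ Wₕ²(1 − fₕ)sₕ²/nₕ with Wₕ = Nₕ/N, N = 18175.
Medium: Wₕ = 0.02982118; term = 0.02982118²·(1 − 0.09409594)·6410000/51 = 101.25577.
Small: Wₕ = 0.97017882; term = 0.97017882²·(1 − 0.19860489)·23530000/3502 = 5068.2269.
Sum = 5169.4827.
SE = √(5169.4827) = 71.8991.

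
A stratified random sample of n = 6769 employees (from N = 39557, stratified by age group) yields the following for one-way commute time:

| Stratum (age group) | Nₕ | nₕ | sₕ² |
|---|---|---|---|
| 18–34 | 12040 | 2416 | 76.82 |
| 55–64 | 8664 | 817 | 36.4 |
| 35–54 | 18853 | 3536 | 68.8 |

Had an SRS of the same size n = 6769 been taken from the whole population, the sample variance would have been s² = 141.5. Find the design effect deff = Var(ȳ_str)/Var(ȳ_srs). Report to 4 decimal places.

0.4548

Var(ȳ_str) = Σ Wₕ²(1−fₕ)sₕ²/nₕ with Wₕ = Nₕ/39557:
  18–34: (12040/39557)²·(1−2416/12040)·76.82/2416 = 0.0023545764
  55–64: (8664/39557)²·(1−817/8664)·36.4/817 = 0.0019357743
  35–54: (18853/39557)²·(1−3536/18853)·68.8/3536 = 0.0035907376
  → Var(ȳ_str) = 0.0078810883.
Var(ȳ_srs) = (1 − 6769/39557)·141.5/6769 = 0.017327005.
deff = 0.0078810883 / 0.017327005 = 0.4548.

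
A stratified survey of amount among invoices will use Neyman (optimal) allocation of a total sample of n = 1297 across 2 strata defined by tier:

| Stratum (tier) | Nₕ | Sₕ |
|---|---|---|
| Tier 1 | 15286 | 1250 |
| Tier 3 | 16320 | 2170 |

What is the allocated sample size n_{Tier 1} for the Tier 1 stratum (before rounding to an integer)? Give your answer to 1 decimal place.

Neyman allocation: nₕ = n·NₕSₕ / Σⱼ NⱼSⱼ.
Σ NⱼSⱼ = 15286·1250 + 16320·2170 = 5.45219 × 10^7.
n_{Tier 1} = 1297·15286·1250 / (5.45219 × 10^7) = 454.5.

454.5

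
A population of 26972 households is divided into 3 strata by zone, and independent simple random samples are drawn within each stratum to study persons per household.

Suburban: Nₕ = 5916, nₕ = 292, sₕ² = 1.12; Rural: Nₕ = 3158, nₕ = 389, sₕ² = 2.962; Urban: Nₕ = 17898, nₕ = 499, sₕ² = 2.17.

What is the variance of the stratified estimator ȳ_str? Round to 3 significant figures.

Var(ȳ_str) = Σₕ Wₕ²(1 − fₕ)sₕ²/nₕ with Wₕ = Nₕ/N, N = 26972.
Suburban: Wₕ = 0.21933857; term = 0.21933857²·(1 − 0.04935767)·1.12/292 = 1.7542131 × 10^-4.
Rural: Wₕ = 0.11708438; term = 0.11708438²·(1 − 0.12317923)·2.962/389 = 9.1525947 × 10^-5.
Urban: Wₕ = 0.66357704; term = 0.66357704²·(1 − 0.02788021)·2.17/499 = 0.0018614942.
Sum = 0.0021284415.

0.00213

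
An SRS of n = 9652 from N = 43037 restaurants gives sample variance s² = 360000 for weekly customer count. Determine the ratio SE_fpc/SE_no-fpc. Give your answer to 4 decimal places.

f = n/N = 9652/43037 = 0.22427214.
SE_no-fpc = √(s²/n) = 6.1072063; SE_fpc = √((1−f)s²/n) = 5.3789473.
Ratio = √(1−f) = 0.88075414.

0.8808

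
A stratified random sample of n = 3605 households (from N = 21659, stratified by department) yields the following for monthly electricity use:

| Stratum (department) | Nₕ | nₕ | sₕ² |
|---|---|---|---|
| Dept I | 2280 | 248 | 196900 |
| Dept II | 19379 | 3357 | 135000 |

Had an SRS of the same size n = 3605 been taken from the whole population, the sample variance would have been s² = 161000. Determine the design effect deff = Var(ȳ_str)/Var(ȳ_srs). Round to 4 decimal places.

0.9256

Var(ȳ_str) = Σ Wₕ²(1−fₕ)sₕ²/nₕ with Wₕ = Nₕ/21659:
  Dept I: (2280/21659)²·(1−248/2280)·196900/248 = 7.8410782
  Dept II: (19379/21659)²·(1−3357/19379)·135000/3357 = 26.61667
  → Var(ȳ_str) = 34.457748.
Var(ȳ_srs) = (1 − 3605/21659)·161000/3605 = 37.226795.
deff = 34.457748 / 37.226795 = 0.9256.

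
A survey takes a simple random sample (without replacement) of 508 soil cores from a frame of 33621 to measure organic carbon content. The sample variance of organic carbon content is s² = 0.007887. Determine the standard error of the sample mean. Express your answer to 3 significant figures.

0.00391

Under SRS without replacement, Var(ȳ) = (1 − f)·s²/n with f = n/N = 508/33621 = 0.01510960.
Var(ȳ) = (1 − 0.01510960)·0.007887/508 = 0.98489040·1.5525591 × 10^-5 = 1.5291005 × 10^-5.
SE(ȳ) = √(1.5291005 × 10^-5) = 0.00391.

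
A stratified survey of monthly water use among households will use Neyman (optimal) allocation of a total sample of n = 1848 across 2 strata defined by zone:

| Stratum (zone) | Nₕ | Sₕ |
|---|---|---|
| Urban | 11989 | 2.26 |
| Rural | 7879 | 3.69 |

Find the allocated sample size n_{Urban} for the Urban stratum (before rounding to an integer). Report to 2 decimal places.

Neyman allocation: nₕ = n·NₕSₕ / Σⱼ NⱼSⱼ.
Σ NⱼSⱼ = 11989·2.26 + 7879·3.69 = 56168.65.
n_{Urban} = 1848·11989·2.26 / 56168.65 = 891.45.

891.45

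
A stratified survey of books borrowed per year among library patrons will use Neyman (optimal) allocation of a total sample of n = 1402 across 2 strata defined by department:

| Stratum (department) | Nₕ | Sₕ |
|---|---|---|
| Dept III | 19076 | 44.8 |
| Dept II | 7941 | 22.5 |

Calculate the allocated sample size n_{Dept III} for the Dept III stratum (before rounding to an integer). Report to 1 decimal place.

1159.6

Neyman allocation: nₕ = n·NₕSₕ / Σⱼ NⱼSⱼ.
Σ NⱼSⱼ = 19076·44.8 + 7941·22.5 = 1.0332773 × 10^6.
n_{Dept III} = 1402·19076·44.8 / (1.0332773 × 10^6) = 1159.6.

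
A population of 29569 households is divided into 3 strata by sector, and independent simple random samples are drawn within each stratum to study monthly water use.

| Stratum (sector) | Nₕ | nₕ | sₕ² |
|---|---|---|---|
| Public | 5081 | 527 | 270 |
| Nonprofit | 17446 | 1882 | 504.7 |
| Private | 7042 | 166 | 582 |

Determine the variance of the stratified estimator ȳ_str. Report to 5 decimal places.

0.29101

Var(ȳ_str) = Σₕ Wₕ²(1 − fₕ)sₕ²/nₕ with Wₕ = Nₕ/N, N = 29569.
Public: Wₕ = 0.17183537; term = 0.17183537²·(1 − 0.10371974)·270/527 = 0.013558826.
Nonprofit: Wₕ = 0.59000981; term = 0.59000981²·(1 − 0.10787573)·504.7/1882 = 0.083283219.
Private: Wₕ = 0.23815482; term = 0.23815482²·(1 − 0.02357285)·582/166 = 0.19416615.
Sum = 0.2910082.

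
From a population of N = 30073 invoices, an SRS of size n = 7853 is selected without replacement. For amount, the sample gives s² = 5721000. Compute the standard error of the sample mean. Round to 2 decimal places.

Under SRS without replacement, Var(ȳ) = (1 − f)·s²/n with f = n/N = 7853/30073 = 0.26113125.
Var(ȳ) = (1 − 0.26113125)·5721000/7853 = 0.73886875·728.5114 = 538.27431.
SE(ȳ) = √(538.27431) = 23.20.

23.20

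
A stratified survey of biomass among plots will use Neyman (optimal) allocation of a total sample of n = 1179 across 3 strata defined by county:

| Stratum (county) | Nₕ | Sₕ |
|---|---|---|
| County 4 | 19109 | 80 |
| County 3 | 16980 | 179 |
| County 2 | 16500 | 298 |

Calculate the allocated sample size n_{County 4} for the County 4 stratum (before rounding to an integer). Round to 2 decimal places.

Neyman allocation: nₕ = n·NₕSₕ / Σⱼ NⱼSⱼ.
Σ NⱼSⱼ = 19109·80 + 16980·179 + 16500·298 = 9.48514 × 10^6.
n_{County 4} = 1179·19109·80 / (9.48514 × 10^6) = 190.02.

190.02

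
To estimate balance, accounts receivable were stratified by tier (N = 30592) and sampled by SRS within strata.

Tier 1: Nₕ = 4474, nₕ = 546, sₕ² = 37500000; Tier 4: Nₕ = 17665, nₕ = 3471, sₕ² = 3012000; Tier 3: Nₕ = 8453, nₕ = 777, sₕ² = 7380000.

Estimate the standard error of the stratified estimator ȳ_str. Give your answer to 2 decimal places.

Var(ȳ_str) = Σₕ Wₕ²(1 − fₕ)sₕ²/nₕ with Wₕ = Nₕ/N, N = 30592.
Tier 1: Wₕ = 0.14624738; term = 0.14624738²·(1 − 0.12203844)·37500000/546 = 1289.7049.
Tier 4: Wₕ = 0.57743855; term = 0.57743855²·(1 − 0.19649023)·3012000/3471 = 232.48935.
Tier 3: Wₕ = 0.27631407; term = 0.27631407²·(1 − 0.09192003)·7380000/777 = 658.51464.
Sum = 2180.7089.
SE = √(2180.7089) = 46.70.

46.70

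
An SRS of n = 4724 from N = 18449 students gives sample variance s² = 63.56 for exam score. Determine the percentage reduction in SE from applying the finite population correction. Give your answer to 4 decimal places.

13.7479

f = n/N = 4724/18449 = 0.25605724.
SE_no-fpc = √(s²/n) = 0.11599439; SE_fpc = √((1−f)s²/n) = 0.10004762.
Ratio = √(1−f) = 0.86252117. Reduction = 100·(1 − 0.86252117) = 13.7479%.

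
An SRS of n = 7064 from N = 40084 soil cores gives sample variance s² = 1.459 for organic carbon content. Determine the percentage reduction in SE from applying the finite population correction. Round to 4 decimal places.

9.2382

f = n/N = 7064/40084 = 0.17622992.
SE_no-fpc = √(s²/n) = 0.014371507; SE_fpc = √((1−f)s²/n) = 0.013043835.
Ratio = √(1−f) = 0.90761781. Reduction = 100·(1 − 0.90761781) = 9.2382%.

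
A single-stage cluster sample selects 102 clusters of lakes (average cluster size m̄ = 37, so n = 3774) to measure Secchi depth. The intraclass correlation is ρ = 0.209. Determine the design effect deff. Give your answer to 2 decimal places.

deff = 1 + (37 − 1)·0.209 = 1 + 7.524 = 8.524.

8.52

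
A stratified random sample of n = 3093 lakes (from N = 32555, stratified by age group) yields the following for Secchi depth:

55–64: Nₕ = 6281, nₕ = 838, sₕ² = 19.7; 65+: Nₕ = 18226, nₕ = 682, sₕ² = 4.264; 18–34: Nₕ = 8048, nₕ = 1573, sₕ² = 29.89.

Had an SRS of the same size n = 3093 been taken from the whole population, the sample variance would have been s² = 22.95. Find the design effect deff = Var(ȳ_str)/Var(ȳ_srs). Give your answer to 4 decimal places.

0.5330

Var(ȳ_str) = Σ Wₕ²(1−fₕ)sₕ²/nₕ with Wₕ = Nₕ/32555:
  55–64: (6281/32555)²·(1−838/6281)·19.7/838 = 7.5832249 × 10^-4
  65+: (18226/32555)²·(1−682/18226)·4.264/682 = 0.0018863288
  18–34: (8048/32555)²·(1−1573/8048)·29.89/1573 = 9.3430685 × 10^-4
  → Var(ȳ_str) = 0.0035789581.
Var(ȳ_srs) = (1 − 3093/32555)·22.95/3093 = 0.0067150198.
deff = 0.0035789581 / 0.0067150198 = 0.5330.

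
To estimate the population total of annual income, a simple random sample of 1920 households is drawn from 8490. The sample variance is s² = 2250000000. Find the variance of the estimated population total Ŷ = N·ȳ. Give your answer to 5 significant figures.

6.5366 × 10^13

Var(Ŷ) = N²·Var(ȳ) = N²·(1 − n/N)·s²/n.
f = 1920/8490 = 0.22614841; Var(ȳ) = 0.77385159·2250000000/1920 = 906857.33.
Var(Ŷ) = 8490² · 906857.33 = 6.5366367 × 10^13.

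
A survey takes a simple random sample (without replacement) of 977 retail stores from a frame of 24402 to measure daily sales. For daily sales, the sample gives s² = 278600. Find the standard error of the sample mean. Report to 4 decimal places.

16.5451

Under SRS without replacement, Var(ȳ) = (1 − f)·s²/n with f = n/N = 977/24402 = 0.04003770.
Var(ȳ) = (1 − 0.04003770)·278600/977 = 0.95996230·285.15865 = 273.74155.
SE(ȳ) = √(273.74155) = 16.5451.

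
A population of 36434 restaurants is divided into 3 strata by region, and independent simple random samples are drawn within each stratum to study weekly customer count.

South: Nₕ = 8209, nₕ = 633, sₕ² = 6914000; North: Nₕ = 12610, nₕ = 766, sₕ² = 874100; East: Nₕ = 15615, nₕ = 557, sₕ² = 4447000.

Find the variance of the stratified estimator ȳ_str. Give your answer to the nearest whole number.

Var(ȳ_str) = Σₕ Wₕ²(1 − fₕ)sₕ²/nₕ with Wₕ = Nₕ/N, N = 36434.
South: Wₕ = 0.22531152; term = 0.22531152²·(1 − 0.07711049)·6914000/633 = 511.73153.
North: Wₕ = 0.34610529; term = 0.34610529²·(1 − 0.06074544)·874100/766 = 128.39027.
East: Wₕ = 0.42858319; term = 0.42858319²·(1 − 0.03567083)·4447000/557 = 1414.1892.
Sum = 2054.311.

2054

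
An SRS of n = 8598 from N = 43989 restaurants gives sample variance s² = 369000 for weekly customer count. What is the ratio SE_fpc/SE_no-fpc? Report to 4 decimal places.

0.8970

f = n/N = 8598/43989 = 0.19545796.
SE_no-fpc = √(s²/n) = 6.5511035; SE_fpc = √((1−f)s²/n) = 5.8760954.
Ratio = √(1−f) = 0.89696268.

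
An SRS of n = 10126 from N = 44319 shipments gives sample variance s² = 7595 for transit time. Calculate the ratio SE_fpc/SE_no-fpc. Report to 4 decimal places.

0.8784

f = n/N = 10126/44319 = 0.22847988.
SE_no-fpc = √(s²/n) = 0.86605391; SE_fpc = √((1−f)s²/n) = 0.760709.
Ratio = √(1−f) = 0.87836218.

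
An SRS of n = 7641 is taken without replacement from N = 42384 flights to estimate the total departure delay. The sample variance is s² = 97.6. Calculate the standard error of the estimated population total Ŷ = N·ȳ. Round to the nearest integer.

4337

Var(Ŷ) = N²·Var(ȳ) = N²·(1 − n/N)·s²/n.
f = 7641/42384 = 0.18028029; Var(ȳ) = 0.81971971·97.6/7641 = 0.010470441.
Var(Ŷ) = 42384² · 0.010470441 = 1.8809136 × 10^7.
SE(Ŷ) = √(1.8809136 × 10^7) = 4337.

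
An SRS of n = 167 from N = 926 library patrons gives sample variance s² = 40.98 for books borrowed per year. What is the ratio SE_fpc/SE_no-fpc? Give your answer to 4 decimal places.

f = n/N = 167/926 = 0.18034557.
SE_no-fpc = √(s²/n) = 0.49536776; SE_fpc = √((1−f)s²/n) = 0.44848006.
Ratio = √(1−f) = 0.90534768.

0.9053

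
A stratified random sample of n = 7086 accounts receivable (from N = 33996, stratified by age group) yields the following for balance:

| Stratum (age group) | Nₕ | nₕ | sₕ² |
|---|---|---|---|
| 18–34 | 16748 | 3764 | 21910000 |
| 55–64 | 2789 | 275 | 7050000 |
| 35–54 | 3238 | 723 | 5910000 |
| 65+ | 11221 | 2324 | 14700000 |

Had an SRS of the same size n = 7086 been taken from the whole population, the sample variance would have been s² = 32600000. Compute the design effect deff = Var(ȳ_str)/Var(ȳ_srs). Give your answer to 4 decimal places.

0.5093

Var(ȳ_str) = Σ Wₕ²(1−fₕ)sₕ²/nₕ with Wₕ = Nₕ/33996:
  18–34: (16748/33996)²·(1−3764/16748)·21910000/3764 = 1095.2382
  55–64: (2789/33996)²·(1−275/2789)·7050000/275 = 155.53014
  35–54: (3238/33996)²·(1−723/3238)·5910000/723 = 57.598129
  65+: (11221/33996)²·(1−2324/11221)·14700000/2324 = 546.38746
  → Var(ȳ_str) = 1854.7539.
Var(ȳ_srs) = (1 − 7086/33996)·32600000/7086 = 3641.6846.
deff = 1854.7539 / 3641.6846 = 0.5093.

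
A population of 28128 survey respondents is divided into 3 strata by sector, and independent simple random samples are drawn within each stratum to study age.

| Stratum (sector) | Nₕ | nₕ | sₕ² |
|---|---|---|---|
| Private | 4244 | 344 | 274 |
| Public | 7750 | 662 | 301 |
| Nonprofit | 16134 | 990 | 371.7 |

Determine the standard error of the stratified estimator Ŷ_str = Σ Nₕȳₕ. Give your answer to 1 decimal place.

Var(Ŷ_str) = Σₕ Nₕ²(1 − fₕ)sₕ²/nₕ.
Private: 4244²·(1 − 344/4244)·274/344 = 1.3183542 × 10^7.
Public: 7750²·(1 − 662/7750)·301/662 = 2.4976634 × 10^7.
Nonprofit: 16134²·(1 − 990/16134)·371.7/990 = 9.1736047 × 10^7.
Sum = 1.2989622 × 10^8.
SE = √(1.2989622 × 10^8) = 11397.2.

11397.2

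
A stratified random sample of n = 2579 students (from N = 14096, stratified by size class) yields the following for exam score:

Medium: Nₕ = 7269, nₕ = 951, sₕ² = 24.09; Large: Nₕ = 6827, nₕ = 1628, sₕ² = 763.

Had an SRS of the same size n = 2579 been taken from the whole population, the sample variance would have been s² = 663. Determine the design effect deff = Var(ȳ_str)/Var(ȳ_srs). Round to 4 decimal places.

Var(ȳ_str) = Σ Wₕ²(1−fₕ)sₕ²/nₕ with Wₕ = Nₕ/14096:
  Medium: (7269/14096)²·(1−951/7269)·24.09/951 = 0.0058548907
  Large: (6827/14096)²·(1−1628/6827)·763/1628 = 0.083719779
  → Var(ȳ_str) = 0.08957467.
Var(ȳ_srs) = (1 − 2579/14096)·663/2579 = 0.21004177.
deff = 0.08957467 / 0.21004177 = 0.4265.

0.4265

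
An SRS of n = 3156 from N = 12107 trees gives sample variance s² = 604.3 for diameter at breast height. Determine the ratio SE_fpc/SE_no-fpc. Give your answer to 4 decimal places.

0.8598

f = n/N = 3156/12107 = 0.26067564.
SE_no-fpc = √(s²/n) = 0.43758034; SE_fpc = √((1−f)s²/n) = 0.37624896.
Ratio = √(1−f) = 0.85983973.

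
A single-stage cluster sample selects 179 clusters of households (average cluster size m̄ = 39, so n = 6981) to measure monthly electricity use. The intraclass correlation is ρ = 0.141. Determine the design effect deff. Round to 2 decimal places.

deff = 1 + (39 − 1)·0.141 = 1 + 5.358 = 6.358.

6.36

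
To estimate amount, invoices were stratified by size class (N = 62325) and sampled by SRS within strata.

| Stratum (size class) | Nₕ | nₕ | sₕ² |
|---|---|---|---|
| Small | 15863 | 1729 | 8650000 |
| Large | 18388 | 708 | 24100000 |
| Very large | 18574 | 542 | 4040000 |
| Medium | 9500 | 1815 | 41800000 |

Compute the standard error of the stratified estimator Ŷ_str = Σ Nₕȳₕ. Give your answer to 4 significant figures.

Var(Ŷ_str) = Σₕ Nₕ²(1 − fₕ)sₕ²/nₕ.
Small: 15863²·(1 − 1729/15863)·8650000/1729 = 1.1216866 × 10^12.
Large: 18388²·(1 − 708/18388)·24100000/708 = 1.1066252 × 10^13.
Very large: 18574²·(1 − 542/18574)·4040000/542 = 2.4964991 × 10^12.
Medium: 9500²·(1 − 1815/9500)·41800000/1815 = 1.6813848 × 10^12.
Sum = 1.6365823 × 10^13.
SE = √(1.6365823 × 10^13) = 4.045 × 10^6.

4.045 × 10^6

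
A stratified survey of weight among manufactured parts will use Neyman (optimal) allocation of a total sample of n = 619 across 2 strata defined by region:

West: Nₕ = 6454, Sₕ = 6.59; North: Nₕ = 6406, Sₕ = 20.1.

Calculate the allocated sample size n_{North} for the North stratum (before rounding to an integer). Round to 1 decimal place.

Neyman allocation: nₕ = n·NₕSₕ / Σⱼ NⱼSⱼ.
Σ NⱼSⱼ = 6454·6.59 + 6406·20.1 = 171292.46.
n_{North} = 619·6406·20.1 / 171292.46 = 465.3.

465.3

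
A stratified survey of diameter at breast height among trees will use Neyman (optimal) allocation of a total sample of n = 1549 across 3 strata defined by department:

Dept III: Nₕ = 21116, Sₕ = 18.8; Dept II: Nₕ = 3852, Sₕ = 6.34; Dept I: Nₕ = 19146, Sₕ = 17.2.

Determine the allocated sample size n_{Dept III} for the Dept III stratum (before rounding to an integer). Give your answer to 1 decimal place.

Neyman allocation: nₕ = n·NₕSₕ / Σⱼ NⱼSⱼ.
Σ NⱼSⱼ = 21116·18.8 + 3852·6.34 + 19146·17.2 = 750713.68.
n_{Dept III} = 1549·21116·18.8 / 750713.68 = 819.1.

819.1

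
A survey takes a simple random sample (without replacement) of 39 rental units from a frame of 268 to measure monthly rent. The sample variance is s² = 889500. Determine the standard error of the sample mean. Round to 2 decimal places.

139.60

Under SRS without replacement, Var(ȳ) = (1 − f)·s²/n with f = n/N = 39/268 = 0.14552239.
Var(ȳ) = (1 − 0.14552239)·889500/39 = 0.85447761·22807.692 = 19488.662.
SE(ȳ) = √(19488.662) = 139.60.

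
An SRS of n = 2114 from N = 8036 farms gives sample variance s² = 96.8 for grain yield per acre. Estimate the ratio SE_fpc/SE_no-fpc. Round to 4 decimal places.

0.8584

f = n/N = 2114/8036 = 0.26306620.
SE_no-fpc = √(s²/n) = 0.21398591; SE_fpc = √((1−f)s²/n) = 0.18369588.
Ratio = √(1−f) = 0.85844848.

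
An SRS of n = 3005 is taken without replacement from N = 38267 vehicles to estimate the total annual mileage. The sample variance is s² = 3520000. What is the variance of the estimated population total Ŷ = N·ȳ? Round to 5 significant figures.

Var(Ŷ) = N²·Var(ȳ) = N²·(1 − n/N)·s²/n.
f = 3005/38267 = 0.07852719; Var(ȳ) = 0.92147281·3520000/3005 = 1079.3958.
Var(Ŷ) = 38267² · 1079.3958 = 1.5806276 × 10^12.

1.5806 × 10^12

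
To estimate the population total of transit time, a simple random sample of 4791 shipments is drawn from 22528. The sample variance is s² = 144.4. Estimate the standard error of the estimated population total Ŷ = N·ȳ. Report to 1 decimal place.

3470.3

Var(Ŷ) = N²·Var(ȳ) = N²·(1 − n/N)·s²/n.
f = 4791/22528 = 0.21266868; Var(ȳ) = 0.78733132·144.4/4791 = 0.023730044.
Var(Ŷ) = 22528² · 0.023730044 = 1.2043253 × 10^7.
SE(Ŷ) = √(1.2043253 × 10^7) = 3470.3.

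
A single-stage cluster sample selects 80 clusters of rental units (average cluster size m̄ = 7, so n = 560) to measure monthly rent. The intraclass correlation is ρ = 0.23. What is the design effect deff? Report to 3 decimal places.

2.380

deff = 1 + (7 − 1)·0.23 = 1 + 1.38 = 2.38.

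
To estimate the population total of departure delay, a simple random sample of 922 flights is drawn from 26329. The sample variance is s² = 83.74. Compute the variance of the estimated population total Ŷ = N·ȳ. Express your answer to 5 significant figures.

Var(Ŷ) = N²·Var(ȳ) = N²·(1 − n/N)·s²/n.
f = 922/26329 = 0.03501842; Var(ȳ) = 0.96498158·83.74/922 = 0.087643772.
Var(Ŷ) = 26329² · 0.087643772 = 6.0756086 × 10^7.

6.0756 × 10^7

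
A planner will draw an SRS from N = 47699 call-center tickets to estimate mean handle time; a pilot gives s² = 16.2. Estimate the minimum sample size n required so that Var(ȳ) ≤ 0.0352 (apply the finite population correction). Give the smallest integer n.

456

Without fpc, n₀ = s²/D = 16.2/0.0352 = 460.2273.
With fpc, (1 − n/N)·s²/n ≤ D requires n ≥ n₀/(1 + n₀/N) = 460.2273/(1 + 460.2273/47699) = 455.8292.
Rounding up, n = 456.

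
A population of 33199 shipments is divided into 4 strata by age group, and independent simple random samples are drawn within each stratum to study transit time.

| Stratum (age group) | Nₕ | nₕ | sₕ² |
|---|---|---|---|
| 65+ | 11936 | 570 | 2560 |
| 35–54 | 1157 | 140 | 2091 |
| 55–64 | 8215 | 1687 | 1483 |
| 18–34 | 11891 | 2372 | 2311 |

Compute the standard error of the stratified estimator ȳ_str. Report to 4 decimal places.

Var(ȳ_str) = Σₕ Wₕ²(1 − fₕ)sₕ²/nₕ with Wₕ = Nₕ/N, N = 33199.
65+: Wₕ = 0.35952890; term = 0.35952890²·(1 − 0.04775469)·2560/570 = 0.55281723.
35–54: Wₕ = 0.03485045; term = 0.03485045²·(1 − 0.12100259)·2091/140 = 0.015945212.
55–64: Wₕ = 0.24744721; term = 0.24744721²·(1 − 0.20535606)·1483/1687 = 0.042772416.
18–34: Wₕ = 0.35817344; term = 0.35817344²·(1 − 0.19947860)·2311/2372 = 0.10005642.
Sum = 0.71159128.
SE = √(0.71159128) = 0.8436.

0.8436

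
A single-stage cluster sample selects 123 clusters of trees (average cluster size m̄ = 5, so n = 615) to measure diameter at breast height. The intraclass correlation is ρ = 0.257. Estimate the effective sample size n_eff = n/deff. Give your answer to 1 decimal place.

deff = 1 + (5 − 1)·0.257 = 1 + 1.028 = 2.028.
n_eff = 615 / 2.028 = 303.3.

303.3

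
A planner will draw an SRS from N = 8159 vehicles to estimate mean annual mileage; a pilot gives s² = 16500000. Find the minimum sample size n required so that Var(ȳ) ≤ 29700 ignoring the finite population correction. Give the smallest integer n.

Without fpc, n₀ = s²/D = 16500000/29700 = 555.5556.
Rounding up, n = 556.

556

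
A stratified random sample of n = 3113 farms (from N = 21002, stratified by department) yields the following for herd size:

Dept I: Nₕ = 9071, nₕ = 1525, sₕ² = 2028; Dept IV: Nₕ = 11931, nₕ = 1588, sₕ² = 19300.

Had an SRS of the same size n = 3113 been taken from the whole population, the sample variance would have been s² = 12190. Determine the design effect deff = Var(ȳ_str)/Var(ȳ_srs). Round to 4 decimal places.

1.0813

Var(ȳ_str) = Σ Wₕ²(1−fₕ)sₕ²/nₕ with Wₕ = Nₕ/21002:
  Dept I: (9071/21002)²·(1−1525/9071)·2028/1525 = 0.20637105
  Dept IV: (11931/21002)²·(1−1588/11931)·19300/1588 = 3.4002345
  → Var(ȳ_str) = 3.6066056.
Var(ȳ_srs) = (1 − 3113/21002)·12190/3113 = 3.3354159.
deff = 3.6066056 / 3.3354159 = 1.0813.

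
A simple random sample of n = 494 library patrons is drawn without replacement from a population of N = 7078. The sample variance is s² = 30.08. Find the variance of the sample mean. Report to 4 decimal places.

0.0566

Under SRS without replacement, Var(ȳ) = (1 − f)·s²/n with f = n/N = 494/7078 = 0.06979373.
Var(ȳ) = (1 − 0.06979373)·30.08/494 = 0.93020627·0.060890688 = 0.0566409.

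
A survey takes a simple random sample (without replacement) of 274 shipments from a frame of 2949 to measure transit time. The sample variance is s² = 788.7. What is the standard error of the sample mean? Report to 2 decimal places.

1.62

Under SRS without replacement, Var(ȳ) = (1 − f)·s²/n with f = n/N = 274/2949 = 0.09291285.
Var(ȳ) = (1 − 0.09291285)·788.7/274 = 0.90708715·2.8784672 = 2.6110206.
SE(ȳ) = √(2.6110206) = 1.62.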